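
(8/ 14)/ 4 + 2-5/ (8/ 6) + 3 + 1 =67/ 28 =2.39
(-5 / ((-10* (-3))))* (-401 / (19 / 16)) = 3208 / 57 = 56.28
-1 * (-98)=98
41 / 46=0.89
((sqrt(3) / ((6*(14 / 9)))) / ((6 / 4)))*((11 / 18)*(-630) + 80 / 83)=-31875*sqrt(3) / 1162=-47.51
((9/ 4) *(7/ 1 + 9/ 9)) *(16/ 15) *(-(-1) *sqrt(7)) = 96 *sqrt(7)/ 5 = 50.80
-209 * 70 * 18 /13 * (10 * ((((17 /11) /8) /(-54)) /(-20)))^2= -0.06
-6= -6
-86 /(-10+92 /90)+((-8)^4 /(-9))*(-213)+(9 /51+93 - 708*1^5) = 992426917 /10302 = 96333.42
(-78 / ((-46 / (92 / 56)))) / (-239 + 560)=13 / 1498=0.01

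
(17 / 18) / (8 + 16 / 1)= 17 / 432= 0.04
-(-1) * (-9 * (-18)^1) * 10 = 1620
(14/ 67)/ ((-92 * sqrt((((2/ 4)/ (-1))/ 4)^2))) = -28/ 1541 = -0.02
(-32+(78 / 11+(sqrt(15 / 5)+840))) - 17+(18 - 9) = sqrt(3)+8878 / 11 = 808.82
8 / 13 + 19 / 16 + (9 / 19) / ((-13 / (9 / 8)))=6963 / 3952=1.76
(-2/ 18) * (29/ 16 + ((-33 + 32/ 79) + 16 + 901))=-373393/ 3792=-98.47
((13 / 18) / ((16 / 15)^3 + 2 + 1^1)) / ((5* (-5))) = -195 / 28442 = -0.01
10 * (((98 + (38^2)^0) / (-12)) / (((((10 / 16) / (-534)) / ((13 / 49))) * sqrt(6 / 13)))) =152724 * sqrt(78) / 49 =27526.98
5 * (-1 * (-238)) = 1190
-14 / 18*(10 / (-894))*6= 70 / 1341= 0.05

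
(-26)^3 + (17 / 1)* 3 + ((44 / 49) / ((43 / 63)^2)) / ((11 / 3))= -32402753 / 1849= -17524.47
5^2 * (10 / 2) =125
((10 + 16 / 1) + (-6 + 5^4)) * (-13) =-8385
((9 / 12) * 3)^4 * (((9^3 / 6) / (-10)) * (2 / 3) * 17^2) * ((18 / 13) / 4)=-1382278041 / 66560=-20767.40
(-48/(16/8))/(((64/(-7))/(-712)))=-1869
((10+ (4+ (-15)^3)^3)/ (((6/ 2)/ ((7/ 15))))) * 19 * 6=-10189617791066/ 15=-679307852737.73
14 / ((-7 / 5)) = -10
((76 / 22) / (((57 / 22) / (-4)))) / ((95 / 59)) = -944 / 285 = -3.31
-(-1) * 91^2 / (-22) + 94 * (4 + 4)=8263 / 22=375.59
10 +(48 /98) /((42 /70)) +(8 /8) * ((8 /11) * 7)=15.91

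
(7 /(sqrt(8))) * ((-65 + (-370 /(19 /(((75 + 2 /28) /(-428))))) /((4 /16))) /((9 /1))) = -182645 * sqrt(2) /18297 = -14.12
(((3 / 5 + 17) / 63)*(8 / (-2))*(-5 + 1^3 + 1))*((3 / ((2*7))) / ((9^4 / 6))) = 352 / 535815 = 0.00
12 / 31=0.39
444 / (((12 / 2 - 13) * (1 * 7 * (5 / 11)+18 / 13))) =-63492 / 4571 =-13.89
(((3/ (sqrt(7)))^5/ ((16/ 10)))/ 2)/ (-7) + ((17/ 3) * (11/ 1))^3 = 6539203/ 27 - 1215 * sqrt(7)/ 38416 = 242192.62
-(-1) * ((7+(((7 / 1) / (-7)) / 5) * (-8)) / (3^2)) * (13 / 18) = 559 / 810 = 0.69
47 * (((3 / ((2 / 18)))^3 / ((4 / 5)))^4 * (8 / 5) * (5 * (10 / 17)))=22045149559246745896875 / 272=81048343967818918738.51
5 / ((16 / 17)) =85 / 16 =5.31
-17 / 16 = -1.06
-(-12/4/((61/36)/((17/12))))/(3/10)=510/61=8.36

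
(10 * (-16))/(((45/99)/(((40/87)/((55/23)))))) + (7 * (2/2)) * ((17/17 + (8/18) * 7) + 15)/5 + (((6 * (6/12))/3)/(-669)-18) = -17147797/291015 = -58.92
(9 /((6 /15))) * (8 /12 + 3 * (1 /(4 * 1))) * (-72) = -2295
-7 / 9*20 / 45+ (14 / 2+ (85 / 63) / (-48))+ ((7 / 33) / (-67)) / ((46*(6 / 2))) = 1018971935 / 153779472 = 6.63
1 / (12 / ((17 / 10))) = 17 / 120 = 0.14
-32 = -32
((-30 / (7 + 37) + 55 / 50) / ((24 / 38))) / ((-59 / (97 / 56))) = -42389 / 2180640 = -0.02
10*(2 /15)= 4 /3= 1.33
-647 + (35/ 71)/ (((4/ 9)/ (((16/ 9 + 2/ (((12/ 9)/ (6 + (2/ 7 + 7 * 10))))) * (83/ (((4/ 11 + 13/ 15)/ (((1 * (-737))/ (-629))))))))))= 345999904199/ 36263108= 9541.37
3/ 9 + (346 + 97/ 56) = 58475/ 168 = 348.07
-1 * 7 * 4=-28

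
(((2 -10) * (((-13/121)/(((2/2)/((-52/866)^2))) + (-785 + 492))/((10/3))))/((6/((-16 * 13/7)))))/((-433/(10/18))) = 921725140960/206285334717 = 4.47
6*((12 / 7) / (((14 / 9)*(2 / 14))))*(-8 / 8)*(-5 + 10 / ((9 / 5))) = -180 / 7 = -25.71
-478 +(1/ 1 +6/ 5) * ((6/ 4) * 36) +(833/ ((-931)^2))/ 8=-254155467/ 707560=-359.20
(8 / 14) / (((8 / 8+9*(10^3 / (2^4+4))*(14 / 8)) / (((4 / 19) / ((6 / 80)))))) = 1280 / 629223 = 0.00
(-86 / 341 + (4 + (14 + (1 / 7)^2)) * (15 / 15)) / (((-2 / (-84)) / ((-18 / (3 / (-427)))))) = 651968244 / 341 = 1911930.33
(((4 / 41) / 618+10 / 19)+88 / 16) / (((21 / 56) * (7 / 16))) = 185681728 / 5054931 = 36.73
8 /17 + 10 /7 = 226 /119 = 1.90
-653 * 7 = -4571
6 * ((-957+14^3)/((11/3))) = 32166/11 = 2924.18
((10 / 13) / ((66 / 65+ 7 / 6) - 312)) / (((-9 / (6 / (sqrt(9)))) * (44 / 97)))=4850 / 3987357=0.00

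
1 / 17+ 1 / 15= 32 / 255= 0.13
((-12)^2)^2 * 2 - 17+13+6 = 41474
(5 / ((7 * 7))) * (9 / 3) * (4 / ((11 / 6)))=360 / 539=0.67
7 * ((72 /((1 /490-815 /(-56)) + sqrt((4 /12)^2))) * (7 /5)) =4148928 /87547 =47.39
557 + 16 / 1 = 573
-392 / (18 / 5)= -108.89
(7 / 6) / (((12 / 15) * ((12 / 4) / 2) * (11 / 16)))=140 / 99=1.41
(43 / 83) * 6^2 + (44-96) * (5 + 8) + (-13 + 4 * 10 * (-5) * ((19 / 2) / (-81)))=-4349059 / 6723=-646.89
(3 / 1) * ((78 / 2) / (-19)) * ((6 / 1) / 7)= -702 / 133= -5.28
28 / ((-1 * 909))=-28 / 909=-0.03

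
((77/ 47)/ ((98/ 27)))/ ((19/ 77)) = 3267/ 1786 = 1.83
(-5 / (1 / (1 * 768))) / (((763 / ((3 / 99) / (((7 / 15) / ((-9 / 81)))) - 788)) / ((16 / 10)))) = 1118390272 / 176253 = 6345.37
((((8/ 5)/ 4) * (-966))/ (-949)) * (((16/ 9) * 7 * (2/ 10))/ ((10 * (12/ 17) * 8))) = 19159/ 1067625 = 0.02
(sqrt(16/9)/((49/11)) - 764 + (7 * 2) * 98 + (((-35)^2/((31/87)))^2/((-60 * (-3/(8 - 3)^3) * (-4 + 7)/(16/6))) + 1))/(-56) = -3092221002911/23732856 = -130292.83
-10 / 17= -0.59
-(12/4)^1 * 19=-57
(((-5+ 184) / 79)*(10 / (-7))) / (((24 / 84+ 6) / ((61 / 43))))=-54595 / 74734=-0.73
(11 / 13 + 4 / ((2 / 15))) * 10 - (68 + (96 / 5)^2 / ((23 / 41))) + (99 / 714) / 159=-39288466067 / 94289650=-416.68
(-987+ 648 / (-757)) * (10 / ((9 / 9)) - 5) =-3739035 / 757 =-4939.28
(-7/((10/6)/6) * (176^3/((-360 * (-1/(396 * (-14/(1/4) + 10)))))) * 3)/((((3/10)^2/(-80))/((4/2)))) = -37075565936640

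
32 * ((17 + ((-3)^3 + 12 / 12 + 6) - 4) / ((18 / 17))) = -1904 / 9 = -211.56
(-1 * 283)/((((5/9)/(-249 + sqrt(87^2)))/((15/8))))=618921/4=154730.25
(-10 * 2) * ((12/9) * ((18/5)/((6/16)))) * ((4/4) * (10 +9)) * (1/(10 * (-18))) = 27.02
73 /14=5.21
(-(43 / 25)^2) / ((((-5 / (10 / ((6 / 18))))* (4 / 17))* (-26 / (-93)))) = 8769807 / 32500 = 269.84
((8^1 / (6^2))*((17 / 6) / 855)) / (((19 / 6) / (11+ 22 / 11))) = 442 / 146205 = 0.00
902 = 902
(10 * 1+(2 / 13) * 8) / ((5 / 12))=1752 / 65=26.95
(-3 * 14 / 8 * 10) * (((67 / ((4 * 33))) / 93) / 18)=-2345 / 147312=-0.02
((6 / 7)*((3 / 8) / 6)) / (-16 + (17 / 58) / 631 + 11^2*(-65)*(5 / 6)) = -0.00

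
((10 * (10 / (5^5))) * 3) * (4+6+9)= 228 / 125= 1.82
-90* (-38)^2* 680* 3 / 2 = -132559200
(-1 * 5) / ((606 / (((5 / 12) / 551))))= -25 / 4006872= -0.00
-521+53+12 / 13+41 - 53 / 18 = -100391 / 234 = -429.02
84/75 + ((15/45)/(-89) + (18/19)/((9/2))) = 1.33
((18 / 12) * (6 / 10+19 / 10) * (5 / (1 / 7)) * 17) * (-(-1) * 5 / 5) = 8925 / 4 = 2231.25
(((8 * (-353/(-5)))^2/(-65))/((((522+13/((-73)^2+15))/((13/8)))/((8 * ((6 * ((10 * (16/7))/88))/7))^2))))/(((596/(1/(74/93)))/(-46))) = 105016876715999232/22339554267788065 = 4.70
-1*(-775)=775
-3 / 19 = -0.16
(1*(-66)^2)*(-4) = -17424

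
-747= -747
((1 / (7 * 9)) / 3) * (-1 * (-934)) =934 / 189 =4.94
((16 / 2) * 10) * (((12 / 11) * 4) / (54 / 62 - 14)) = -119040 / 4477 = -26.59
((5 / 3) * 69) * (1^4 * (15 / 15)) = 115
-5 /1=-5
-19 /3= -6.33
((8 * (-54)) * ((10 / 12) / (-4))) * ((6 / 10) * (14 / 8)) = 189 / 2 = 94.50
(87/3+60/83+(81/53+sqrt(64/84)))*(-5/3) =-687370/13197-20*sqrt(21)/63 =-53.54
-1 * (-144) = 144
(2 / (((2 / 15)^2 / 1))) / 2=225 / 4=56.25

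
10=10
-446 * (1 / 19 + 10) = -85186 / 19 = -4483.47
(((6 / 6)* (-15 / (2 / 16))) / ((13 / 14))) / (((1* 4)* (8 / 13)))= -52.50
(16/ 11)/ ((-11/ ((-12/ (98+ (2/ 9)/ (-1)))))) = 0.02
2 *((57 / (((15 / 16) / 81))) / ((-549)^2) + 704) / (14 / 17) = 1709.75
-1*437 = -437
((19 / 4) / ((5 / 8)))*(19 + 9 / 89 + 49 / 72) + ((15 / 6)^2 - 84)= 290726 / 4005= 72.59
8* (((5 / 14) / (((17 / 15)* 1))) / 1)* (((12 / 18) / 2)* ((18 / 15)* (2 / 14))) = 120 / 833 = 0.14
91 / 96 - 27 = -26.05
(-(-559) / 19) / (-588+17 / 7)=-3913 / 77881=-0.05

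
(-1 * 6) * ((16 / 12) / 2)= -4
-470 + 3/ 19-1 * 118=-11169/ 19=-587.84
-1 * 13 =-13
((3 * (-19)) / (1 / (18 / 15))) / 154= -171 / 385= -0.44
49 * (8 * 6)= 2352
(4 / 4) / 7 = 1 / 7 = 0.14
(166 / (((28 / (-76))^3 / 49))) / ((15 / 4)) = -4554376 / 105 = -43375.01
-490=-490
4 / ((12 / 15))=5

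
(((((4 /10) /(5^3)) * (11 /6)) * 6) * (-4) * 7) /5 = -616 /3125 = -0.20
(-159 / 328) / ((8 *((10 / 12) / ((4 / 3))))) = -159 / 1640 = -0.10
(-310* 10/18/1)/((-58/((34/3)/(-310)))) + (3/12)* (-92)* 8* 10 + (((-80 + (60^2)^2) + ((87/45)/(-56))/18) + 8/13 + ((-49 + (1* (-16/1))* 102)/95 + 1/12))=93561153342235/7220304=12958062.89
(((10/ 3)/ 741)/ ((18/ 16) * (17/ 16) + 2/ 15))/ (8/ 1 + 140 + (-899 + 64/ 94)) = -60160/ 13332222423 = -0.00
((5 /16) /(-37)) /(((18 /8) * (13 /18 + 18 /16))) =-0.00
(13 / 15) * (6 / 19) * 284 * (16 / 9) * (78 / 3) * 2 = 6143488 / 855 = 7185.37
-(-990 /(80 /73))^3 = 377462806083 /512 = 737232043.13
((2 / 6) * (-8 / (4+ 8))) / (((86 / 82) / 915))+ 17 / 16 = -397967 / 2064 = -192.81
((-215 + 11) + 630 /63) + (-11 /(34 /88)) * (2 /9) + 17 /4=-119999 /612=-196.08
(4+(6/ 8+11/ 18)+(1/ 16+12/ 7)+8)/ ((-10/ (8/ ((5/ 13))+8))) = -15259/ 350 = -43.60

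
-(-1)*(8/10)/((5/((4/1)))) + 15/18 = 221/150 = 1.47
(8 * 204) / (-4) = -408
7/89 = 0.08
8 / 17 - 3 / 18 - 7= -683 / 102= -6.70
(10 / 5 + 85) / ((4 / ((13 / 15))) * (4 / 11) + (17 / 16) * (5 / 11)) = 199056 / 4945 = 40.25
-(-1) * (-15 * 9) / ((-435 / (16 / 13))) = 0.38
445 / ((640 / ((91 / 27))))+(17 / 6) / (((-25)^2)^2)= 3163681667 / 1350000000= 2.34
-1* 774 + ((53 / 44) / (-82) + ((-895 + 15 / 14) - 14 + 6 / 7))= -1681.09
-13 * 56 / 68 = -182 / 17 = -10.71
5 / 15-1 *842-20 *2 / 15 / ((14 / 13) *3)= -53077 / 63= -842.49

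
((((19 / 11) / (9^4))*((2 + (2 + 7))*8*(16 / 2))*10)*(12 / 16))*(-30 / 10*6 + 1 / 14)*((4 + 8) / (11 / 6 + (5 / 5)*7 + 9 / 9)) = -30.41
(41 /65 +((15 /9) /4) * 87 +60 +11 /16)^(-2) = 1081600 /10296363841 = 0.00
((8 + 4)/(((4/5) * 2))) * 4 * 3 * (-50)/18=-250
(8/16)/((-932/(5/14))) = -5/26096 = -0.00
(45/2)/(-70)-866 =-24257/28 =-866.32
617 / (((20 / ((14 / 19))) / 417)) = 1801023 / 190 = 9479.07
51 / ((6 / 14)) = 119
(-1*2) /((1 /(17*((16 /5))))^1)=-544 /5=-108.80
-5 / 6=-0.83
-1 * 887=-887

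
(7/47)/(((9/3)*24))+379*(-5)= -1895.00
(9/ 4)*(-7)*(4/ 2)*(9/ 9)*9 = -567/ 2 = -283.50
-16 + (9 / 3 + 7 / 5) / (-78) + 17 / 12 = -11419 / 780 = -14.64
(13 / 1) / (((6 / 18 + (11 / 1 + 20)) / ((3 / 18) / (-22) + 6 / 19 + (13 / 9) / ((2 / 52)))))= 3703531 / 235752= 15.71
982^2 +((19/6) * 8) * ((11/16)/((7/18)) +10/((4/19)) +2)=13518719/14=965622.79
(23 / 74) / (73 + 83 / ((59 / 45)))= 1357 / 595108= 0.00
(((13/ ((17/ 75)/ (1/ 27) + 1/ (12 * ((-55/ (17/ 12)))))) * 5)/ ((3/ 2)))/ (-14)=-858000/ 1695869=-0.51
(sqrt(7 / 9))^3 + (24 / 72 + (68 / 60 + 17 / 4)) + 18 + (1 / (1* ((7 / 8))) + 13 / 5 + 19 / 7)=7* sqrt(7) / 27 + 12673 / 420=30.86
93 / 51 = 1.82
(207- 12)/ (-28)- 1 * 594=-16827/ 28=-600.96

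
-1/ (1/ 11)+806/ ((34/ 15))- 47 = 5059/ 17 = 297.59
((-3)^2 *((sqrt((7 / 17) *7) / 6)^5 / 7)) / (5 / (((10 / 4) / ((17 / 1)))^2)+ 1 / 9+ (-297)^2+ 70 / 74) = 444185 *sqrt(17) / 69452381444064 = 0.00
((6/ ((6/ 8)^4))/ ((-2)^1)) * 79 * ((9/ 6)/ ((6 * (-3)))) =5056/ 81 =62.42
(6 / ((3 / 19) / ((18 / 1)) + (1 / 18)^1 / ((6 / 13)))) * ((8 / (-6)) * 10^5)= -328320000 / 53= -6194716.98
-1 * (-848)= 848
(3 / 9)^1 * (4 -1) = 1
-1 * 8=-8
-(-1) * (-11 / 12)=-11 / 12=-0.92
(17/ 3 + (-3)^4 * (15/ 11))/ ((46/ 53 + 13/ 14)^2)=35.98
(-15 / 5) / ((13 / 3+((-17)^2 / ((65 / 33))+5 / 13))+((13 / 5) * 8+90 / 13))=-585 / 34937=-0.02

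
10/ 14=5/ 7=0.71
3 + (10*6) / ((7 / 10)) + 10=98.71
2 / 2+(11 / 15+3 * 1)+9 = 206 / 15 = 13.73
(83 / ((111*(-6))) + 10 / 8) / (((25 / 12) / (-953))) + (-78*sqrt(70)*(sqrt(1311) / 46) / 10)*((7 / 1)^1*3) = -819*sqrt(91770) / 230 - 1428547 / 2775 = -1593.51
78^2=6084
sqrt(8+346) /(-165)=-sqrt(354) /165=-0.11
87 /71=1.23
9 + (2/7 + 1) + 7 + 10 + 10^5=700191/7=100027.29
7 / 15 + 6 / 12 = 29 / 30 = 0.97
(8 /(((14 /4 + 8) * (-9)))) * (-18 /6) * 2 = 32 /69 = 0.46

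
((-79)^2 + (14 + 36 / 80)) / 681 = 41703 / 4540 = 9.19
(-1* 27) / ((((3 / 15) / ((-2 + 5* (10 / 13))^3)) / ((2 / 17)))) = -3732480 / 37349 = -99.94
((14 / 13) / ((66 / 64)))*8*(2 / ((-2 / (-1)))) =3584 / 429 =8.35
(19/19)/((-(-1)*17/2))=2/17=0.12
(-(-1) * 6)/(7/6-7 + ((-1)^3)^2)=-36/29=-1.24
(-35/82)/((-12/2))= 0.07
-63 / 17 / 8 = -63 / 136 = -0.46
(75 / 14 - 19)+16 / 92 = -4337 / 322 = -13.47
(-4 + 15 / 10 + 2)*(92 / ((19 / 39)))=-1794 / 19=-94.42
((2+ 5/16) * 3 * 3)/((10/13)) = 4329/160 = 27.06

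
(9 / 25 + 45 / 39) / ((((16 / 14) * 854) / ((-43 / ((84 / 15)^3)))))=-26445 / 69631744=-0.00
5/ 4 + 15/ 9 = 35/ 12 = 2.92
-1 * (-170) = 170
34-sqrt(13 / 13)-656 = -623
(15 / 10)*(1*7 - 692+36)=-1947 / 2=-973.50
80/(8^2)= 5/4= 1.25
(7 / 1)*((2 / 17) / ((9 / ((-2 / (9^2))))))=-28 / 12393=-0.00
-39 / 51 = -13 / 17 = -0.76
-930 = -930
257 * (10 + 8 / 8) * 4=11308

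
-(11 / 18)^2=-121 / 324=-0.37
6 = 6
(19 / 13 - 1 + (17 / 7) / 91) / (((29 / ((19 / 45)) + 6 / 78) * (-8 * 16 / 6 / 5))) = -88635 / 53261824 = -0.00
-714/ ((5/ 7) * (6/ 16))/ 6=-6664/ 15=-444.27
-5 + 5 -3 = -3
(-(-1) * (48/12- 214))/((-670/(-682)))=-14322/67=-213.76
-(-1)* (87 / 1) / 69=29 / 23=1.26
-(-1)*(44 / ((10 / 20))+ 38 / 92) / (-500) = -4067 / 23000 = -0.18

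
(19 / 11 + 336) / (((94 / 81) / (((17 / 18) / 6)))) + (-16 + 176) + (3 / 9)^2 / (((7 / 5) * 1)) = 53647855 / 260568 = 205.89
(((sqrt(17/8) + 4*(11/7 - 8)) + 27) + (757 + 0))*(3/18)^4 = sqrt(34)/5184 + 1327/2268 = 0.59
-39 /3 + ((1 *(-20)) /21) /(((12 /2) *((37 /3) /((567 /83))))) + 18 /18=-37122 /3071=-12.09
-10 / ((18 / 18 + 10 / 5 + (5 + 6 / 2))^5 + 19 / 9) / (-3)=15 / 724739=0.00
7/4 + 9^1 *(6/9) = 31/4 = 7.75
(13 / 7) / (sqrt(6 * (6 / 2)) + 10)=0.13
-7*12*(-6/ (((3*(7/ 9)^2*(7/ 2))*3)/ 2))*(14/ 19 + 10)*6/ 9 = 352512/ 931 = 378.64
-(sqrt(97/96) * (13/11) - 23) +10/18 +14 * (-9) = -103.63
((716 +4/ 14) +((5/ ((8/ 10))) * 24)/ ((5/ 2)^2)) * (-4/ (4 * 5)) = -5182/ 35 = -148.06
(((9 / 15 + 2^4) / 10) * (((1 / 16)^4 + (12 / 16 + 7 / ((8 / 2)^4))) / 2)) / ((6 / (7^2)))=41438663 / 7864320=5.27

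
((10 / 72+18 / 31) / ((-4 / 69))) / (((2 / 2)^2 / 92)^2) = -105054.85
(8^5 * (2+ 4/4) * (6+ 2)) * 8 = 6291456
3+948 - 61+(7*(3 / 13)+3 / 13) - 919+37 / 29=-9756 / 377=-25.88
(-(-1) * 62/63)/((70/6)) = 62/735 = 0.08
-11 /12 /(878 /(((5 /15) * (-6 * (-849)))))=-3113 /1756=-1.77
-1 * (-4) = 4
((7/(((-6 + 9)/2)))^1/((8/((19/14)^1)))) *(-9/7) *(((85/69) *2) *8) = -3230/161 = -20.06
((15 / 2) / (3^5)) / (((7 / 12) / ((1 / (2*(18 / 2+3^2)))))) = 5 / 3402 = 0.00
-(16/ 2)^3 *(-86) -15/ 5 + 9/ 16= 704473/ 16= 44029.56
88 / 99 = 8 / 9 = 0.89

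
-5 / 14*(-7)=5 / 2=2.50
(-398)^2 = 158404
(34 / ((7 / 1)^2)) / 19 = 0.04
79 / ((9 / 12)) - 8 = 292 / 3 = 97.33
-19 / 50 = -0.38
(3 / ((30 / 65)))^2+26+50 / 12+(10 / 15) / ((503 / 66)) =437635 / 6036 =72.50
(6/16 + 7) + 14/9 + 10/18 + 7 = 1187/72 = 16.49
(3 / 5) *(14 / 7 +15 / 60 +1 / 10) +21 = 2241 / 100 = 22.41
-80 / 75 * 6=-32 / 5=-6.40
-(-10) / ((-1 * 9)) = -10 / 9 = -1.11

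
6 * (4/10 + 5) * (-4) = -648/5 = -129.60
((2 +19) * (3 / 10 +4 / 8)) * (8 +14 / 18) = 2212 / 15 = 147.47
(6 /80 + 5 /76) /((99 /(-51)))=-0.07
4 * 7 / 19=28 / 19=1.47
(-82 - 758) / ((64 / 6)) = -315 / 4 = -78.75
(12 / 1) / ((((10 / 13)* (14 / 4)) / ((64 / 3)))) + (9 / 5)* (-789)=-46379 / 35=-1325.11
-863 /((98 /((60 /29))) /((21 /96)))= -12945 /3248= -3.99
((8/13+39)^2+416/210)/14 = 27883777/248430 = 112.24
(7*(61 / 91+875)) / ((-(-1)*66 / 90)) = 1195290 / 143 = 8358.67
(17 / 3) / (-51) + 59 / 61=470 / 549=0.86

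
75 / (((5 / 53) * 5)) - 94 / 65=157.55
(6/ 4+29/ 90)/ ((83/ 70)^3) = 5625200/ 5146083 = 1.09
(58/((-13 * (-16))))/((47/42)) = 609/2444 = 0.25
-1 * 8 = -8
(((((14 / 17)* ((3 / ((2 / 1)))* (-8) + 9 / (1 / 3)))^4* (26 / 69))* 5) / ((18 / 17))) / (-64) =-292621875 / 451996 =-647.40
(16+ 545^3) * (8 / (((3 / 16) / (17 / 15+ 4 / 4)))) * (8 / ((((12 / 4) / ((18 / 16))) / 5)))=221018304512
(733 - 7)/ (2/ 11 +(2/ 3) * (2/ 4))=23958/ 17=1409.29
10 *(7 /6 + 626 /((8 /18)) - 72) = 40130 /3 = 13376.67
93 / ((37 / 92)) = 8556 / 37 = 231.24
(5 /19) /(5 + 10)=1 /57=0.02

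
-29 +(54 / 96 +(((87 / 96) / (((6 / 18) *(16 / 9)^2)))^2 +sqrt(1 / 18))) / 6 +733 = sqrt(2) / 36 +94518416827 / 134217728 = 704.26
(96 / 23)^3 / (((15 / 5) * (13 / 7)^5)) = 4956585984 / 4517521931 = 1.10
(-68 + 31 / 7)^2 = 198025 / 49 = 4041.33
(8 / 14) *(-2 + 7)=20 / 7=2.86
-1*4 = -4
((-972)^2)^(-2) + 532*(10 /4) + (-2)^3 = 1180039418399233 /892616806656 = 1322.00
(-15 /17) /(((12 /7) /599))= -20965 /68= -308.31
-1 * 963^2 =-927369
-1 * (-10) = 10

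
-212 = -212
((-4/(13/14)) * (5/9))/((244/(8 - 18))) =700/7137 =0.10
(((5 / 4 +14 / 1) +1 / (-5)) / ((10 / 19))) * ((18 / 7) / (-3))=-2451 / 100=-24.51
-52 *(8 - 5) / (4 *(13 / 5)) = -15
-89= -89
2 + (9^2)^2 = 6563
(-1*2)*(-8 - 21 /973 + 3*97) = -78668 /139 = -565.96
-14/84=-1/6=-0.17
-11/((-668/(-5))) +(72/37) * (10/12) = 38045/24716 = 1.54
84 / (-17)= -84 / 17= -4.94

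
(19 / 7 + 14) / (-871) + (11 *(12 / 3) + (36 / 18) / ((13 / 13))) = 21565 / 469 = 45.98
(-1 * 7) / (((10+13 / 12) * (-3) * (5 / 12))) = 48 / 95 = 0.51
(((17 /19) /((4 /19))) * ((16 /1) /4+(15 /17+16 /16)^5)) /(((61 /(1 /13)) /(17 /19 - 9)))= -79500190 /66232153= -1.20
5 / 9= 0.56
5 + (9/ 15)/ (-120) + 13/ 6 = 4297/ 600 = 7.16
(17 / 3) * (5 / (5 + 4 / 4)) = 85 / 18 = 4.72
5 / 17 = 0.29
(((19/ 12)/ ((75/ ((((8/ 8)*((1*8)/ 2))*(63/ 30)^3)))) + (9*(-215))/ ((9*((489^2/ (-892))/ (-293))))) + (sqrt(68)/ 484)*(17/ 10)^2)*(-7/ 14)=1400113445329/ 11956050000-289*sqrt(17)/ 48400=117.08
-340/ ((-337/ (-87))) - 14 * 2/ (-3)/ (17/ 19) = -1329296/ 17187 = -77.34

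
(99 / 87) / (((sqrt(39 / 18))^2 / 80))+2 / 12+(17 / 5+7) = 594709 / 11310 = 52.58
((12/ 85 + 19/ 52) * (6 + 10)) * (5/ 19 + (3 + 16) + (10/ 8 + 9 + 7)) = 1242645/ 4199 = 295.94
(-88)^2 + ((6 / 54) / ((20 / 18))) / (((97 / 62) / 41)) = 3757111 / 485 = 7746.62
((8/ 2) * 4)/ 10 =8/ 5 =1.60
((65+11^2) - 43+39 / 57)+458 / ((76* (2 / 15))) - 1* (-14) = 15419 / 76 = 202.88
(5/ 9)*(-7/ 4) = -35/ 36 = -0.97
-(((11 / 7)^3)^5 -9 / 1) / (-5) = 4134520115826164 / 23737807549715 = 174.17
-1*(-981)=981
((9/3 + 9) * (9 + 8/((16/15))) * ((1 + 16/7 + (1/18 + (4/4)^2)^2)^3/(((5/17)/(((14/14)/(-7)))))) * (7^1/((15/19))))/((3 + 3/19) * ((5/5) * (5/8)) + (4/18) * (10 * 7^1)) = -6098418035675243/1471776642000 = -4143.58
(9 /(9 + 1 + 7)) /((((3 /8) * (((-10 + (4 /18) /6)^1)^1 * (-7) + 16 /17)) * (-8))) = -81 /32443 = -0.00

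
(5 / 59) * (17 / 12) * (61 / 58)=5185 / 41064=0.13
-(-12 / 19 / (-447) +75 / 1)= -212329 / 2831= -75.00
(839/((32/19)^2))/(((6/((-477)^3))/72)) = -98615584823121/256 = -385217128215.32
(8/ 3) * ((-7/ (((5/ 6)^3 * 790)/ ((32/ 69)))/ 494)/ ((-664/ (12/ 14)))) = 1152/ 23281448125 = 0.00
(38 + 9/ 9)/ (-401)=-39/ 401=-0.10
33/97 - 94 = -9085/97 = -93.66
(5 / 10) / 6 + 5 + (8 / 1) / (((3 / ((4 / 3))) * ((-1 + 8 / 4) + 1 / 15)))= 101 / 12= 8.42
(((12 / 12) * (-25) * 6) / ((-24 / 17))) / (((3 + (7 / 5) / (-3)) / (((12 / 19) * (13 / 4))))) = 248625 / 2888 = 86.09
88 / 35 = 2.51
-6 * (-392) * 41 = 96432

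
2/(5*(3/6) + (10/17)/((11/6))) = 748/1055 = 0.71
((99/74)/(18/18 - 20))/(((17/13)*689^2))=-99/872829334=-0.00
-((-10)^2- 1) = -99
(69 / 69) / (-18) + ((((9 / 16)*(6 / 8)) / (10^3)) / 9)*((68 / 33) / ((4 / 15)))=-69941 / 1267200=-0.06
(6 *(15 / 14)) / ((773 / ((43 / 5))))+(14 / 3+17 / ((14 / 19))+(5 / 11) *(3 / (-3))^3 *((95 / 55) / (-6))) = 2613356 / 93533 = 27.94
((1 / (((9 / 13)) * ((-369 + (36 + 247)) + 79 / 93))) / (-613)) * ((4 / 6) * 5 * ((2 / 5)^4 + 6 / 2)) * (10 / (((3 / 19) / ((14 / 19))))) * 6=85352176 / 1092228075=0.08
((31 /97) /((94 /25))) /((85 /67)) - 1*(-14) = 14.07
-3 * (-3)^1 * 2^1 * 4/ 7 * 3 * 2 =432/ 7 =61.71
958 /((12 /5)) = 2395 /6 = 399.17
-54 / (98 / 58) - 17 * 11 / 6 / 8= -84331 / 2352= -35.86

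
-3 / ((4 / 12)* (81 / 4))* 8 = -32 / 9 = -3.56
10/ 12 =0.83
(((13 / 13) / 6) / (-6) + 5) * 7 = 1253 / 36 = 34.81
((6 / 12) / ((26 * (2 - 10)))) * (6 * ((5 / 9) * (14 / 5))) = -7 / 312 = -0.02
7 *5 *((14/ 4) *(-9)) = -2205/ 2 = -1102.50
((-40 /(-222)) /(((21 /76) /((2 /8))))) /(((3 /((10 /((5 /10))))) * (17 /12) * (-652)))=-7600 /6459201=-0.00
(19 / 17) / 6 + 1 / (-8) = 0.06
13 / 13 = 1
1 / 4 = 0.25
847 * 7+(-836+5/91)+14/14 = 463559/91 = 5094.05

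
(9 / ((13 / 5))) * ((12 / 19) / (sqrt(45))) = 36 * sqrt(5) / 247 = 0.33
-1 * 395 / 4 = -395 / 4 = -98.75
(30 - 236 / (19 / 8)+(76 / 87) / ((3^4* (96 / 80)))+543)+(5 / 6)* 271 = 561927953 / 803358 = 699.47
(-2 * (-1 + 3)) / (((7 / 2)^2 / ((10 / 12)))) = -40 / 147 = -0.27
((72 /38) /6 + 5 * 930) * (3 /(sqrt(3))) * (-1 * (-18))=1590408 * sqrt(3) /19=144982.50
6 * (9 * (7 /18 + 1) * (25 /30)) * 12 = 750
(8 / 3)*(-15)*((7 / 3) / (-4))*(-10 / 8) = -175 / 6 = -29.17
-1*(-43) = 43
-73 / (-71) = 73 / 71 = 1.03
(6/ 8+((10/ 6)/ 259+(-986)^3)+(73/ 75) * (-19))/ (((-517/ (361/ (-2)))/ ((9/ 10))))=-80664088058213631/ 267806000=-301203438.53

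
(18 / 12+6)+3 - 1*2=17 / 2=8.50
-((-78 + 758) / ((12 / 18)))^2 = -1040400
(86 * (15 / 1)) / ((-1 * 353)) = -3.65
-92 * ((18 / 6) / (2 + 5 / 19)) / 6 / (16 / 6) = -1311 / 172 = -7.62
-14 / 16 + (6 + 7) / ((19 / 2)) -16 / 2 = -1141 / 152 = -7.51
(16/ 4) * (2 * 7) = 56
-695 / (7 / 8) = -5560 / 7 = -794.29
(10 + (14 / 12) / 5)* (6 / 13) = 4.72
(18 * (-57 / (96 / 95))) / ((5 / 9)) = -29241 / 16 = -1827.56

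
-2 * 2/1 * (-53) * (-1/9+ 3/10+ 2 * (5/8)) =13727/45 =305.04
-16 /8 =-2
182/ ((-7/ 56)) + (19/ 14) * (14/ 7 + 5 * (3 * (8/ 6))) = -9983/ 7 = -1426.14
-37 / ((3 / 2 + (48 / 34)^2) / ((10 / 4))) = -26.48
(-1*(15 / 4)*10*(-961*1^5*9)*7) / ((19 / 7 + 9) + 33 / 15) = 158925375 / 974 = 163167.74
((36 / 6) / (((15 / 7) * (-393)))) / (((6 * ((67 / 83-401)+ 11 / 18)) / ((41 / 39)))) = 47642 / 15249726375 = 0.00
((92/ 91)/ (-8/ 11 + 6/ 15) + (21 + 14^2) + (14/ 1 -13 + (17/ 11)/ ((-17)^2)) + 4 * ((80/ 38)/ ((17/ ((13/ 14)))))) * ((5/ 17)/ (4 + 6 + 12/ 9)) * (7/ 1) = 3133623385/ 80091726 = 39.13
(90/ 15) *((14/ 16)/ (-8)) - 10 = -341/ 32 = -10.66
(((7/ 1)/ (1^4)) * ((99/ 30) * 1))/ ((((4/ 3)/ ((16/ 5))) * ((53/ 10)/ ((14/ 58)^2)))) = 0.61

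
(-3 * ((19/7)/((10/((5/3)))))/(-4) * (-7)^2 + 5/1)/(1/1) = 173/8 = 21.62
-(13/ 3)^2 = -169/ 9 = -18.78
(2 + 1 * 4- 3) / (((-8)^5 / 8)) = -3 / 4096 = -0.00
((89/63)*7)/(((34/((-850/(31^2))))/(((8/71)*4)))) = -71200/614079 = -0.12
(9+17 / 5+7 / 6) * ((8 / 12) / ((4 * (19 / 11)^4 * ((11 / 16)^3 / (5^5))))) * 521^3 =405210078078080000 / 1172889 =345480329407.20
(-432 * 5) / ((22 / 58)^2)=-1816560 / 121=-15012.89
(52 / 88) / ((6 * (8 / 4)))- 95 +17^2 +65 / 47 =2424923 / 12408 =195.43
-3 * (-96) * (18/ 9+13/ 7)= 7776/ 7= 1110.86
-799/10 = -79.90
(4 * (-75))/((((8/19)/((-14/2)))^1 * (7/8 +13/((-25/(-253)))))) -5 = 288355/8829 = 32.66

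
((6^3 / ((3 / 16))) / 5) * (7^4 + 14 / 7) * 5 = 2768256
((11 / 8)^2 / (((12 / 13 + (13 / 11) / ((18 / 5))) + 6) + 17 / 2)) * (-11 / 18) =-190333 / 2594816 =-0.07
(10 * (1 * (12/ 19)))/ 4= 1.58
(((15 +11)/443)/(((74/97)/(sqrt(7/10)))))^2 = 11130847/2686648810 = 0.00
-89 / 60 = -1.48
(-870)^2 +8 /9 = 6812108 /9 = 756900.89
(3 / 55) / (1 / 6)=18 / 55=0.33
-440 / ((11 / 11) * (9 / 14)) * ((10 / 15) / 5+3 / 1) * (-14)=810656 / 27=30024.30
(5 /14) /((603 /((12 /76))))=5 /53466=0.00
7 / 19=0.37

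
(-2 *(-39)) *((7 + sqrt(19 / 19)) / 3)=208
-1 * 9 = -9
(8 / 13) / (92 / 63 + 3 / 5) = 2520 / 8437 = 0.30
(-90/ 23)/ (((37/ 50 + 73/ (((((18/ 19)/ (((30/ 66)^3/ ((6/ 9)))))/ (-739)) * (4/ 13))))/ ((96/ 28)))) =3449952000/ 6703904550217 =0.00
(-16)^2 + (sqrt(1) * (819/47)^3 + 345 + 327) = 645701003/103823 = 6219.25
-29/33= -0.88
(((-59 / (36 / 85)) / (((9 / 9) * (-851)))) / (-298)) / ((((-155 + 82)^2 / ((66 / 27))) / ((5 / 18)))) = -0.00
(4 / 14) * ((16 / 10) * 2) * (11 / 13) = 352 / 455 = 0.77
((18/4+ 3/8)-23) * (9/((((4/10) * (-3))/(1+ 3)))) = 543.75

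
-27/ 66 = -9/ 22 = -0.41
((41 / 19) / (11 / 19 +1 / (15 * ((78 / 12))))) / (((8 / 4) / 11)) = 87945 / 4366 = 20.14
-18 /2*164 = -1476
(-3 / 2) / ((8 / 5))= -15 / 16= -0.94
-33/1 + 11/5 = -154/5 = -30.80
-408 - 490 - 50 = -948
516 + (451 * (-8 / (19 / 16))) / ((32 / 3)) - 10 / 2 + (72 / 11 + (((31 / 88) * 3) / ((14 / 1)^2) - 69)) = 53649319 / 327712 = 163.71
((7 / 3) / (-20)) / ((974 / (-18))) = 21 / 9740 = 0.00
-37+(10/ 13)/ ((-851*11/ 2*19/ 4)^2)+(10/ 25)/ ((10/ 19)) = -372583177654418/ 10280992761325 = -36.24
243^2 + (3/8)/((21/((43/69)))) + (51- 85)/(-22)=2509884857/42504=59050.56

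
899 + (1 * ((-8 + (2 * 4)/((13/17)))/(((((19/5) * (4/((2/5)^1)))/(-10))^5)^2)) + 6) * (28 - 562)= -183717567290006965/79703861351413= -2305.00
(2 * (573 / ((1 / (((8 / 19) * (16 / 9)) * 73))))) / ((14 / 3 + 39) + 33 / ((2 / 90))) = 1784704 / 43567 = 40.96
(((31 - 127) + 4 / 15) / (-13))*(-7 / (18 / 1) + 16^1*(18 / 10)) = 1835926 / 8775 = 209.22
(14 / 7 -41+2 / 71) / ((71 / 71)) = -2767 / 71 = -38.97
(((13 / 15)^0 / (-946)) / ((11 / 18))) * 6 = -54 / 5203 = -0.01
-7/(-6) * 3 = 7/2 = 3.50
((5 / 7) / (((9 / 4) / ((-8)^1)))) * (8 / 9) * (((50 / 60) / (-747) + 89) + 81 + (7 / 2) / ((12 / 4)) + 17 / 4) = -396.00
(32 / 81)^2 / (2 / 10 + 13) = 2560 / 216513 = 0.01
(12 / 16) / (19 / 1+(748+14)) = 3 / 3124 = 0.00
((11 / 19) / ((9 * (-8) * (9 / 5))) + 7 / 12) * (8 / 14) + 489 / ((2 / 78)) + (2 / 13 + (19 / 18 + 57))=2679072973 / 140049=19129.54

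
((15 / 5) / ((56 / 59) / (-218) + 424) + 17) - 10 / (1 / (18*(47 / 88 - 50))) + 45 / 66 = 267591940315 / 29993876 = 8921.55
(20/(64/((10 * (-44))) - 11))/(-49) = 0.04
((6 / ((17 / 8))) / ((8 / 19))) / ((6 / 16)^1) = 304 / 17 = 17.88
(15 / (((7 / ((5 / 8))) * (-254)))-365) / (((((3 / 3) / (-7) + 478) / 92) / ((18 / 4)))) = -71647323 / 226568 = -316.23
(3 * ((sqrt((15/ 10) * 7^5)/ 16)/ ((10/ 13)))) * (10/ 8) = 1911 * sqrt(42)/ 256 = 48.38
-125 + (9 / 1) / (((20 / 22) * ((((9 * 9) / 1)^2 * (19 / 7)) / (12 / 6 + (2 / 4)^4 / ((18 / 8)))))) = -623289379 / 4986360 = -125.00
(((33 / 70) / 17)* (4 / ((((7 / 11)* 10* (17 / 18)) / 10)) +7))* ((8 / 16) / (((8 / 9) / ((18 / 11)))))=78975 / 226576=0.35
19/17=1.12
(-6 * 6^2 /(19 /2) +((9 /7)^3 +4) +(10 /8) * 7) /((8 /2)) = -204933 /104272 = -1.97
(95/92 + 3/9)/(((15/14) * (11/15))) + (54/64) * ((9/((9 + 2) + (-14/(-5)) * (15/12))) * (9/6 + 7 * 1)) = 4359925/704352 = 6.19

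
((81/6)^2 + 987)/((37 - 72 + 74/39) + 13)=-182403/3136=-58.16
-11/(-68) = 11/68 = 0.16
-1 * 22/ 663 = -22/ 663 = -0.03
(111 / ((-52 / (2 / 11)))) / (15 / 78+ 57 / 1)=-111 / 16357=-0.01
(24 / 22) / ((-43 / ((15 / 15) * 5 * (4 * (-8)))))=1920 / 473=4.06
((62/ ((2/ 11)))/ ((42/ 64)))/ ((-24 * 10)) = -682/ 315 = -2.17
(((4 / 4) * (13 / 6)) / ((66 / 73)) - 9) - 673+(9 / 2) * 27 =-221009 / 396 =-558.10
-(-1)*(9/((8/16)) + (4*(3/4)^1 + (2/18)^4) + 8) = 190270/6561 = 29.00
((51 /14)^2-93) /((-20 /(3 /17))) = 0.70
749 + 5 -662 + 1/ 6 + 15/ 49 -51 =12193/ 294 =41.47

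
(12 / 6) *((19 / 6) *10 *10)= 1900 / 3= 633.33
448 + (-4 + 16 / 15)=6676 / 15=445.07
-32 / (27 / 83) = -2656 / 27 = -98.37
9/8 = 1.12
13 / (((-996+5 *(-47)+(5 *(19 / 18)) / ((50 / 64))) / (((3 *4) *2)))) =-14040 / 55091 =-0.25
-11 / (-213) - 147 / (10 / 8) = -125189 / 1065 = -117.55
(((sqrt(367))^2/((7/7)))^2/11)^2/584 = 18141126721/70664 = 256723.75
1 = 1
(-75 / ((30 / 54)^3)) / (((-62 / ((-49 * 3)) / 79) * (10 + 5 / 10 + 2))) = -25397631 / 3875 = -6554.23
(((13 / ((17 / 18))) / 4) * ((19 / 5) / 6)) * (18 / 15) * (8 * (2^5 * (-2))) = -569088 / 425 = -1339.03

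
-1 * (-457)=457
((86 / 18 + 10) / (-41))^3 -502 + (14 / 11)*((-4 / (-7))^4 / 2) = -95159342029511 / 189568382157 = -501.98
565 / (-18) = -565 / 18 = -31.39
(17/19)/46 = 17/874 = 0.02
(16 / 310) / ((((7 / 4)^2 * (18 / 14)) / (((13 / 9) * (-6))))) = -3328 / 29295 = -0.11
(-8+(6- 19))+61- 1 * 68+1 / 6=-167 / 6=-27.83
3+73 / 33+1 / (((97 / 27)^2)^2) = 15244573885 / 2921466273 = 5.22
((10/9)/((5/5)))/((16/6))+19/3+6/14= 201/28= 7.18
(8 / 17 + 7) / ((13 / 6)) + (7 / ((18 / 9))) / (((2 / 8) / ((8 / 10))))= 16186 / 1105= 14.65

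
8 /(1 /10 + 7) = 80 /71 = 1.13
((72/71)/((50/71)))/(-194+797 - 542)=36/1525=0.02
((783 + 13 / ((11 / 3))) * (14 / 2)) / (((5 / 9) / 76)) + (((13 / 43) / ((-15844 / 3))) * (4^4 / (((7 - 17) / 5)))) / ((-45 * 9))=38101117205584 / 50585931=753195.93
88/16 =11/2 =5.50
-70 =-70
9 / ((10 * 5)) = 9 / 50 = 0.18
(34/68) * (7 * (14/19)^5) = 1882384/2476099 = 0.76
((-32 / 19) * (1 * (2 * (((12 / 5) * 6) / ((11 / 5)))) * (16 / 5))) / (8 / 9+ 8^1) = -41472 / 5225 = -7.94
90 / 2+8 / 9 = 413 / 9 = 45.89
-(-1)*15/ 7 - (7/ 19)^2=5072/ 2527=2.01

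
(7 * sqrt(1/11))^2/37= 49/407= 0.12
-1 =-1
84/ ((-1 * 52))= -21/ 13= -1.62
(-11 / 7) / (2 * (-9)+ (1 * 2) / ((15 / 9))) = 55 / 588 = 0.09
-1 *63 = -63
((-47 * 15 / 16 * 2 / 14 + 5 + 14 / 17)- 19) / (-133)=37073 / 253232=0.15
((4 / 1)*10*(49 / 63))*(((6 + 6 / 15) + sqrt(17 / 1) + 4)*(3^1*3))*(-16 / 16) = -2912 - 280*sqrt(17) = -4066.47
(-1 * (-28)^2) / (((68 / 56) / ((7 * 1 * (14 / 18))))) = -537824 / 153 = -3515.19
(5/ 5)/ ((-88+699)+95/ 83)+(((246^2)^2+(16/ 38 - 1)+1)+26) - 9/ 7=3662186281.14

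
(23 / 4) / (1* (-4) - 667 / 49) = -1127 / 3452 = -0.33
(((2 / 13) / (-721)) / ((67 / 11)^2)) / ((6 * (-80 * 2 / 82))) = 4961 / 10098095280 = 0.00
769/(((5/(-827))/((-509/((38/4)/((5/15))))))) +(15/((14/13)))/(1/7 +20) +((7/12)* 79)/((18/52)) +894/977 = 267571785669169/117782235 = 2271749.94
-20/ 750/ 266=-0.00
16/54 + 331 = 8945/27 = 331.30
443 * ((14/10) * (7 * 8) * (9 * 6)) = 9377424/5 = 1875484.80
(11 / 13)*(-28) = -308 / 13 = -23.69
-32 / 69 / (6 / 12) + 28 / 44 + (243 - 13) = 174349 / 759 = 229.71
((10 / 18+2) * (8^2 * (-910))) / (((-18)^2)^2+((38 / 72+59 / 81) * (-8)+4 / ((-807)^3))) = -117332562634560 / 82748533637183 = -1.42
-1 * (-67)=67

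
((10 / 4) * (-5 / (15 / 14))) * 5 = -175 / 3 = -58.33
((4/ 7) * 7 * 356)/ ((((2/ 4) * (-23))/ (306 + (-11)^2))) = -52873.74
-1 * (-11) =11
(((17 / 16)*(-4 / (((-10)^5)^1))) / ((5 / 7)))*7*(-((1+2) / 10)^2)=-7497 / 200000000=-0.00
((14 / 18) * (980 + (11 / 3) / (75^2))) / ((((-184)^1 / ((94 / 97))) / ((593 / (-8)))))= 3226418783567 / 10842660000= 297.57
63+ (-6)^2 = 99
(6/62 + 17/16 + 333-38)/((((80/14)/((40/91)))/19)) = 2791005/6448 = 432.85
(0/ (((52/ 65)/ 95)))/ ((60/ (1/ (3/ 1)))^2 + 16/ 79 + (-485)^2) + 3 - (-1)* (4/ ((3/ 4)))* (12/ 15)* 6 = 143/ 5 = 28.60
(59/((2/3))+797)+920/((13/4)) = 30383/26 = 1168.58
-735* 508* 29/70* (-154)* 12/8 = 35732466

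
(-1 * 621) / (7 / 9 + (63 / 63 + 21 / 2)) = -11178 / 221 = -50.58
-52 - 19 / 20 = -1059 / 20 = -52.95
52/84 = 13/21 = 0.62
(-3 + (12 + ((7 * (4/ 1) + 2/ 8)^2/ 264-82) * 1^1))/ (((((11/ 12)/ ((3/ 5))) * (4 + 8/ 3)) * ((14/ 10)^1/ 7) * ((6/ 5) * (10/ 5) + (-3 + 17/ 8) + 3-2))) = -2660247/ 195536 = -13.60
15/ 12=5/ 4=1.25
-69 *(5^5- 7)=-215142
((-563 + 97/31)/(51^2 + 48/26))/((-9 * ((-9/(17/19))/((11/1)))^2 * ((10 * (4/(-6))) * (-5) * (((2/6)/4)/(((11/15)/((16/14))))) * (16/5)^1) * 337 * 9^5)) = 151882221491/1464871250944935482400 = 0.00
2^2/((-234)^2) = 1/13689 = 0.00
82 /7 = 11.71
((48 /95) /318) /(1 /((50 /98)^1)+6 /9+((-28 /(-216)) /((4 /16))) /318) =1620 /2679779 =0.00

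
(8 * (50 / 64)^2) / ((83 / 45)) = 2.65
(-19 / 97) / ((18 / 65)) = -1235 / 1746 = -0.71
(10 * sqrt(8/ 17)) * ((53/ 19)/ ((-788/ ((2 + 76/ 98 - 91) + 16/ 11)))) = 12393785 * sqrt(34)/ 34297109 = 2.11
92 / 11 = 8.36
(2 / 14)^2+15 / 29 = 764 / 1421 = 0.54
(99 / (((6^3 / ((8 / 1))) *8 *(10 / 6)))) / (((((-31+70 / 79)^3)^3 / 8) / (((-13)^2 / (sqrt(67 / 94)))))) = -1318367555808801509 *sqrt(6298) / 4838470313321335129194836633085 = -0.00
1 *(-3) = -3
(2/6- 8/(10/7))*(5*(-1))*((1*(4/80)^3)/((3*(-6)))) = -79/432000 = -0.00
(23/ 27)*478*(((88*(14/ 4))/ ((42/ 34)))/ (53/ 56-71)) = -460516672/ 317763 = -1449.25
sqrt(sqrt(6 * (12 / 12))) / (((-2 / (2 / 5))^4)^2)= 6^(1 / 4) / 390625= 0.00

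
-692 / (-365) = 692 / 365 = 1.90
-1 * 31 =-31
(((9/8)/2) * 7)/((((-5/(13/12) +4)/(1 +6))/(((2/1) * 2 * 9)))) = -51597/32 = -1612.41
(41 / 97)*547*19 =426113 / 97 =4392.92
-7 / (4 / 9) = -63 / 4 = -15.75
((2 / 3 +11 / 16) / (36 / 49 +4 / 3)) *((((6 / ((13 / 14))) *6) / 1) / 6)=5145 / 1216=4.23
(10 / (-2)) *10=-50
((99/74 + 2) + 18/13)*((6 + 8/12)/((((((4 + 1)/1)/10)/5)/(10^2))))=45430000/1443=31483.02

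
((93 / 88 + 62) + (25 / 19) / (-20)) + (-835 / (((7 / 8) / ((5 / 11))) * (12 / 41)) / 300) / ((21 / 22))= 127891499 / 2212056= 57.82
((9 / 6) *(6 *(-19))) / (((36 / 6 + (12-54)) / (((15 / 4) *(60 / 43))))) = 4275 / 172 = 24.85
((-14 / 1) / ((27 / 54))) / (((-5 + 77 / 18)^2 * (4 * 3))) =-756 / 169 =-4.47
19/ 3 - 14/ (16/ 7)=5/ 24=0.21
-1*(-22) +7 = 29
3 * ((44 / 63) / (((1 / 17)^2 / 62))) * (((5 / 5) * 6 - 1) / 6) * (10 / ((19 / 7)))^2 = 1379686000 / 3249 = 424649.43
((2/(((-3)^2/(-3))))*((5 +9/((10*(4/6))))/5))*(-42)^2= -37338/25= -1493.52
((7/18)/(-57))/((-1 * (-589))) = -7/604314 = -0.00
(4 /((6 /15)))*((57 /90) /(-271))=-19 /813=-0.02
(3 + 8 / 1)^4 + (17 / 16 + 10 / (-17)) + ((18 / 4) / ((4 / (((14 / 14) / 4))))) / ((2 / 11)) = 14643.02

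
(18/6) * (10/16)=15/8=1.88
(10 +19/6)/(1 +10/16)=8.10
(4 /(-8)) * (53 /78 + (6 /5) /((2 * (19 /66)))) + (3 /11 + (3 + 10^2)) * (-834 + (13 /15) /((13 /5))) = -14035437109 /163020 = -86096.41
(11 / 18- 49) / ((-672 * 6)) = 871 / 72576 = 0.01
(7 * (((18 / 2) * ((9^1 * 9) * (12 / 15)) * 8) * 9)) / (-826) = -104976 / 295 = -355.85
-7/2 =-3.50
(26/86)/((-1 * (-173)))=13/7439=0.00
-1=-1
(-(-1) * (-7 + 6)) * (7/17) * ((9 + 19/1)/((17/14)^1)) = -2744/289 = -9.49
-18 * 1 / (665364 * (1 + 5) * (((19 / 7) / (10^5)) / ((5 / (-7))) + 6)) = -125000 / 166339946507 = -0.00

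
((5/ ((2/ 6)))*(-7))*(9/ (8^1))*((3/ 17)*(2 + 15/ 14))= -17415/ 272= -64.03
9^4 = 6561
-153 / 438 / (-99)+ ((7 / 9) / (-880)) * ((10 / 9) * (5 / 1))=-719 / 520344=-0.00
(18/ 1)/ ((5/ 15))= 54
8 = 8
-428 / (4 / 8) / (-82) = 428 / 41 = 10.44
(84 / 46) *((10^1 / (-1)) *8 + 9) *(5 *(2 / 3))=-9940 / 23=-432.17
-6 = -6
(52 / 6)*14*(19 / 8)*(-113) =-195377 / 6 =-32562.83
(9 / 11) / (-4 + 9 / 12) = -36 / 143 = -0.25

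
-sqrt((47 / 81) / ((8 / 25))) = -5 * sqrt(94) / 36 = -1.35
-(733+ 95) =-828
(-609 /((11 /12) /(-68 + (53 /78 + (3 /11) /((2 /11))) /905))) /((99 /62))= 24164868280 /854139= 28291.49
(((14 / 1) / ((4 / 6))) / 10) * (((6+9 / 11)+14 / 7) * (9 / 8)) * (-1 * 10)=-18333 / 88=-208.33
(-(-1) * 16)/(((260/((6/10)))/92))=1104/325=3.40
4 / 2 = 2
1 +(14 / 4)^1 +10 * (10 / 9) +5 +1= 389 / 18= 21.61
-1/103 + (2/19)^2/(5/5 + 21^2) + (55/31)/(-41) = -553099190/10444370053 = -0.05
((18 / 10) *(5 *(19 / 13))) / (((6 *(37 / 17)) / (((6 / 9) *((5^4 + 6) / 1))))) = 203813 / 481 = 423.73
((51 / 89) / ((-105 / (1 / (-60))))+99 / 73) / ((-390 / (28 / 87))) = -18504341 / 16533240750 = -0.00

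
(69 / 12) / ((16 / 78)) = 897 / 32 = 28.03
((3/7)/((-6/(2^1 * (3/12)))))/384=-1/10752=-0.00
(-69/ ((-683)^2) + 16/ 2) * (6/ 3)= 7463686/ 466489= 16.00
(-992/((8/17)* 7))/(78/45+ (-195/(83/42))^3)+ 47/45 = 1355933518910651/1297844732919735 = 1.04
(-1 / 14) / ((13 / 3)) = -3 / 182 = -0.02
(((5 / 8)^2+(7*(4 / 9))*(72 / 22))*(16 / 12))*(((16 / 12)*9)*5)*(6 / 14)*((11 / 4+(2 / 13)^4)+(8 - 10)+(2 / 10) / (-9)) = 9289784451 / 35187152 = 264.01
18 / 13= 1.38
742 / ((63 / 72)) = 848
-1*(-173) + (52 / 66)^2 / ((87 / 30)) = 5470273 / 31581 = 173.21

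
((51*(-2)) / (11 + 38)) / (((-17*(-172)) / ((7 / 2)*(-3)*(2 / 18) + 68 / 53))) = -37 / 446684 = -0.00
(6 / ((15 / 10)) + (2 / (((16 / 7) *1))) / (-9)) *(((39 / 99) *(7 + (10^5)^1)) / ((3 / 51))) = 6210534707 / 2376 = 2613861.41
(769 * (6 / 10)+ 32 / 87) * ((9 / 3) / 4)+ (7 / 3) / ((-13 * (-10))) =7834297 / 22620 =346.34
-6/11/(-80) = 3/440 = 0.01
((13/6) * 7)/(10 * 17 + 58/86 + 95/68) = 133042/1509411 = 0.09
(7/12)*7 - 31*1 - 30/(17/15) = -10891/204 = -53.39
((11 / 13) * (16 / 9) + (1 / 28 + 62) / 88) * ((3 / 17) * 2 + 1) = 14648539 / 4900896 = 2.99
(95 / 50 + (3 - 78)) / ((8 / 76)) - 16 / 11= -153099 / 220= -695.90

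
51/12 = 17/4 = 4.25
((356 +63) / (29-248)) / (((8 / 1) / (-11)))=4609 / 1752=2.63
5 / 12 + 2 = 29 / 12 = 2.42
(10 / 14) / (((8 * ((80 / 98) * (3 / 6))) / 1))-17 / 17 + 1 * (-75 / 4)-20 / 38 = -12195 / 608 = -20.06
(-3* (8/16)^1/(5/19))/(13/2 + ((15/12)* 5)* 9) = -114/1255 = -0.09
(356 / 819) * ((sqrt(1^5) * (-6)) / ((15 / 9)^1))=-712 / 455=-1.56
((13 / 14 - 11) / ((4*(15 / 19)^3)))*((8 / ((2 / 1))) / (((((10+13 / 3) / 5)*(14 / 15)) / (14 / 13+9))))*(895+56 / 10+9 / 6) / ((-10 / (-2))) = -380964615123 / 27391000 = -13908.39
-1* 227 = -227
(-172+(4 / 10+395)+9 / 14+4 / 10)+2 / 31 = 487181 / 2170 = 224.51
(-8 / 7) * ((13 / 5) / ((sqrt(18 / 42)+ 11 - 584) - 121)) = 104 * sqrt(21) / 118000715+ 72176 / 16857245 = 0.00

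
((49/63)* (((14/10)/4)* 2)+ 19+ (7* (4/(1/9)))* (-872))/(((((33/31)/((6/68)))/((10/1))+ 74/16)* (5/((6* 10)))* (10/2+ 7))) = -2452124924/65079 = -37679.20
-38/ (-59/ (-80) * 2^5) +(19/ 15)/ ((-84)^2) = -10053679/ 6244560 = -1.61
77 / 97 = 0.79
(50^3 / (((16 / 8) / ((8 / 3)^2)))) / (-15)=-800000 / 27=-29629.63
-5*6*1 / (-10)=3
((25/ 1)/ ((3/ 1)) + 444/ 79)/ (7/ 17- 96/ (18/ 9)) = -56219/ 191733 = -0.29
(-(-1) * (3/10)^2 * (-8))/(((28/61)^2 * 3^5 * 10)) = -3721/2646000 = -0.00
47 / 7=6.71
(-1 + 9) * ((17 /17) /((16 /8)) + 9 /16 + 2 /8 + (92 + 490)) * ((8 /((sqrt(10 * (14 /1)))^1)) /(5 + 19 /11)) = 102663 * sqrt(35) /1295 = 469.01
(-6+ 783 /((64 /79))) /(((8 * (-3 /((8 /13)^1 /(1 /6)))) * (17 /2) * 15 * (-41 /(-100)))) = -2.83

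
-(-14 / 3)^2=-196 / 9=-21.78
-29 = -29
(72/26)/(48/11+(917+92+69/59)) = 5841/2139904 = 0.00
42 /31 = 1.35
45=45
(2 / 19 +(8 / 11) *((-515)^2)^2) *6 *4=256616008680528 / 209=1227827792729.80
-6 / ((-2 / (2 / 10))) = 3 / 5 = 0.60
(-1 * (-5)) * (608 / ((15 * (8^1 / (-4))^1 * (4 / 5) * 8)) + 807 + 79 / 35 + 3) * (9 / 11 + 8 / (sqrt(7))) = 509727 / 154 + 679636 * sqrt(7) / 147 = 15542.21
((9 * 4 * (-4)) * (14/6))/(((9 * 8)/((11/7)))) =-22/3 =-7.33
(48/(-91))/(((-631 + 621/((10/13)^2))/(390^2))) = -56160000/292943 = -191.71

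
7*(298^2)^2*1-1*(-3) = 55203052915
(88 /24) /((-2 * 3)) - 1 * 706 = -12719 /18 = -706.61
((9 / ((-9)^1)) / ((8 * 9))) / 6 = -1 / 432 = -0.00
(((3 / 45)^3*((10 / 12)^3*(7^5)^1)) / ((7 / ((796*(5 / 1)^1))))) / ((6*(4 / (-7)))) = -16722965 / 34992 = -477.91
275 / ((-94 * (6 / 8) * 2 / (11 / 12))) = -3025 / 1692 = -1.79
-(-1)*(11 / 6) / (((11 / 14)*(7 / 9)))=3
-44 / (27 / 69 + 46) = -92 / 97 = -0.95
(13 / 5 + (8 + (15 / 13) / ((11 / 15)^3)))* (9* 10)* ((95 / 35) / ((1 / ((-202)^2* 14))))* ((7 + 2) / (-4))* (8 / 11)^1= -587875689868032 / 190333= -3088669278.94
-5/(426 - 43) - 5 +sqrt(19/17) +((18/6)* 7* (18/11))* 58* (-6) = -50402472/4213 +sqrt(323)/17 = -11962.50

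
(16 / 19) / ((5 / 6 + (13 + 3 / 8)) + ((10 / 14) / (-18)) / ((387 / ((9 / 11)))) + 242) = 3814272 / 1160481943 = 0.00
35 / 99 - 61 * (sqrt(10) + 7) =-42238 / 99 - 61 * sqrt(10) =-619.55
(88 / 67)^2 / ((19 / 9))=69696 / 85291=0.82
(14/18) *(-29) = -203/9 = -22.56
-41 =-41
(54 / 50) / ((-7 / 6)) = -162 / 175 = -0.93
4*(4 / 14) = 8 / 7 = 1.14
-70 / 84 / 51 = -5 / 306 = -0.02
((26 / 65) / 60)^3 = 1 / 3375000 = 0.00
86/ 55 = 1.56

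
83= 83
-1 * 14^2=-196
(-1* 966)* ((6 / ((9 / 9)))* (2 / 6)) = -1932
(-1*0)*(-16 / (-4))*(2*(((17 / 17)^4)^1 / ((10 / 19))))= 0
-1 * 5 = -5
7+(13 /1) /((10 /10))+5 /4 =85 /4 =21.25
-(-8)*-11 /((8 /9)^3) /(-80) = 8019 /5120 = 1.57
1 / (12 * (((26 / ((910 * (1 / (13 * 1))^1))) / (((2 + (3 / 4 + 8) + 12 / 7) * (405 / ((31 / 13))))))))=235575 / 496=474.95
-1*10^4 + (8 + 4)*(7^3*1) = -5884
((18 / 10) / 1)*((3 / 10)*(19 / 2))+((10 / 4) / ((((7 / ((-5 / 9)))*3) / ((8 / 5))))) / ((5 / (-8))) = 5.30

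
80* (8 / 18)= 320 / 9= 35.56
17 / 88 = 0.19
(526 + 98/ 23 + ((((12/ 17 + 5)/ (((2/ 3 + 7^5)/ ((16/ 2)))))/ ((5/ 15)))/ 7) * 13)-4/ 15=1097180943016/ 2070116265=530.01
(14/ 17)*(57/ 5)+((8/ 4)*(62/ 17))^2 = 90446/ 1445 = 62.59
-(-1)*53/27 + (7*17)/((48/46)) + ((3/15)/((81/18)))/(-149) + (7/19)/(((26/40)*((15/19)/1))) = 244178341/2091960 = 116.72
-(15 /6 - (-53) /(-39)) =-89 /78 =-1.14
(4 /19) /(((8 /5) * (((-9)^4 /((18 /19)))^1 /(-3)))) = -5 /87723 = -0.00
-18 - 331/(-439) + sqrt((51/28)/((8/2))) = -7571/439 + sqrt(357)/28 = -16.57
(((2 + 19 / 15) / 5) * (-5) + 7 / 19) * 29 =-23954 / 285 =-84.05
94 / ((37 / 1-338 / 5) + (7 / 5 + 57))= 470 / 139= 3.38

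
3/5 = 0.60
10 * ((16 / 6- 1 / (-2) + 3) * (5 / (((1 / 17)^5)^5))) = 5337830356422272200519102241727725 / 3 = 1779276785474090733506367000000000.00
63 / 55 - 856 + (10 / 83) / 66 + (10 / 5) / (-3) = -3905446 / 4565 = -855.52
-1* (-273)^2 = -74529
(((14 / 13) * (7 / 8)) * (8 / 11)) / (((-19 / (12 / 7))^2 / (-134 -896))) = -296640 / 51623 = -5.75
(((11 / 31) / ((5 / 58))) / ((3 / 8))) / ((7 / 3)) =4.70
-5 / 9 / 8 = -5 / 72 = -0.07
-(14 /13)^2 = -196 /169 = -1.16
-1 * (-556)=556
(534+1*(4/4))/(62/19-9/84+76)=284620/42111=6.76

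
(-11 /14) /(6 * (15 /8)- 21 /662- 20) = 662 /7399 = 0.09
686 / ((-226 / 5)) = -1715 / 113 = -15.18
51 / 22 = 2.32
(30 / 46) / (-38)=-15 / 874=-0.02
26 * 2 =52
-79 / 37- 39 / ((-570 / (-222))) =-60896 / 3515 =-17.32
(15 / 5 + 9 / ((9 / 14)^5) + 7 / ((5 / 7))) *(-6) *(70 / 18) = -2211.37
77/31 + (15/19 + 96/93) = 2536/589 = 4.31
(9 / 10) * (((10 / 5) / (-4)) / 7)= -9 / 140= -0.06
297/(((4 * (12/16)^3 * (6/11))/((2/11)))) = 58.67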